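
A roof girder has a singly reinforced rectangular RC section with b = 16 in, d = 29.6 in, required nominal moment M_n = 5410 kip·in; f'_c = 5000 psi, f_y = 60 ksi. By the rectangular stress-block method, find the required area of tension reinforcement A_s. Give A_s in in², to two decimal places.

A_s ≈ 3.20 in²

From M_n = 0.85 f'_c a b (d − a/2):
a = d − √(d² − 2M_n/(0.85 f'_c b)) = 29.6 − √(29.6² − 2 × 5410/(0.85 × 5 × 16)) = 2.822 in.
A_s = 0.85 f'_c a b / f_y = 0.85 × 5 × 2.822 × 16 / 60 = 3.198 in².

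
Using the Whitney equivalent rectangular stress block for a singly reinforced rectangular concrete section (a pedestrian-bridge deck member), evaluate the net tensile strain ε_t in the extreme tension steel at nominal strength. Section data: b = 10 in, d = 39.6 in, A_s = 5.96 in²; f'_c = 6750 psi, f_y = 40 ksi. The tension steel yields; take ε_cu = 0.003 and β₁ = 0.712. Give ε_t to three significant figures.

a = A_s f_y/(0.85 f'_c b) = 4.155 in.
β₁ = 0.712, so c = a/β₁ = 4.155/0.712 = 5.836 in.
From the linear strain diagram with ε_cu = 0.003: ε_t = 0.003 (d − c)/c = 0.003 × (39.6 − 5.836)/5.836 = 0.0174.
Since ε_t ≥ 0.005, the section is tension-controlled.

ε_t ≈ 0.0174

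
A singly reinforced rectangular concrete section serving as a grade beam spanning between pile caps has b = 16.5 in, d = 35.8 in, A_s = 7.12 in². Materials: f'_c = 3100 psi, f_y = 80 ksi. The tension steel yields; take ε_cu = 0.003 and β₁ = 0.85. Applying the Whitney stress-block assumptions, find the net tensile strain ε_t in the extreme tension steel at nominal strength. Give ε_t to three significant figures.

ε_t ≈ 0.00397

a = A_s f_y/(0.85 f'_c b) = 13.101 in.
β₁ = 0.85, so c = a/β₁ = 13.101/0.85 = 15.413 in.
From the linear strain diagram with ε_cu = 0.003: ε_t = 0.003 (d − c)/c = 0.003 × (35.8 − 15.413)/15.413 = 0.00397.
ε_t < 0.004 — the section is over-reinforced for flexure under ACI limits.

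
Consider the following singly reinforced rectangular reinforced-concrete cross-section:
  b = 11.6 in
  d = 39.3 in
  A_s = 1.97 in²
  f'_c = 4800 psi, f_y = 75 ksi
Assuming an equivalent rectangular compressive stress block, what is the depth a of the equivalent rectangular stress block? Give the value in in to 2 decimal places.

a ≈ 3.12 in

T = A_s f_y = 1.97 × 75 = 147.75 kips.
a = T/(0.85 f'_c b) = 147.75/(0.85 × 4.8 × 11.6) = 3.12 in.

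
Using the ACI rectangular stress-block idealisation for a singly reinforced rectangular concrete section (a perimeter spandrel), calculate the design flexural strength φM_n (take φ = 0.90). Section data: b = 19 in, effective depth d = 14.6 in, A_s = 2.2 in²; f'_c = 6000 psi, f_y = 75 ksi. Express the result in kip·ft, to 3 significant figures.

φM_n ≈ 170 kip·ft

T = A_s f_y = 2.2 × 75 = 165 kips.
a = T/(0.85 f'_c b) = 165/(0.85 × 6 × 19) = 1.703 in.
M_n = T(d − a/2) = 165 × (14.6 − 0.8515) = 2268.5 kip·in = 2268.5/12 = 189.04 kip·ft.
φM_n = 0.90 × 189.04 = 170.14 kip·ft.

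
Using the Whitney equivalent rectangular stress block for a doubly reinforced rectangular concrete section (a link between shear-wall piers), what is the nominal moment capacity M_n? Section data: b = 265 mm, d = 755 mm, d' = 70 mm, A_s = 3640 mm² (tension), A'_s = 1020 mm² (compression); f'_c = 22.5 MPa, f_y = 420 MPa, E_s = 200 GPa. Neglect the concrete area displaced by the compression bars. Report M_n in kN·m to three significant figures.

Assume both tension and compression steel yield.
Net tension couple steel: A_s − A'_s = 2620 mm².
a = (A_s − A'_s) f_y / (0.85 f'_c b) = 1100400/(0.85 × 22.5 × 265) = 217.12 mm.
c = a/β₁ = 217.12/0.85 = 255.44 mm; ε'_s = 0.003(c − d')/c = 0.0022 ≥ f_y/E_s = 0.0021, so compression steel does yield.
M_n = (A_s − A'_s) f_y (d − a/2) + A'_s f_y (d − d') = [1100400 × (755 − 108.56) + 428400 × (755 − 70)] × 10⁻⁶ = 711.34 + 293.45 = 1004.79 kN·m.

M_n ≈ 1000 kN·m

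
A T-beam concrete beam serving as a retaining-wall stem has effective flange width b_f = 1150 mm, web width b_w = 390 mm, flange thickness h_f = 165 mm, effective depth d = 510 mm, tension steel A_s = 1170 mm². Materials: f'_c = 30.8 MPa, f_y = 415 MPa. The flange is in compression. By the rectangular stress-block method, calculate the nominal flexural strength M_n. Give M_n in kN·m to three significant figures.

M_n ≈ 244 kN·m

Tension: T = A_s f_y = 1170 × 415 = 485550 N.
Try a within the flange: a = T/(0.85 f'_c b_f) = 485550/(0.85 × 30.8 × 1150) = 16.13 mm.
Since a = 16.13 ≤ h_f = 165 mm, the stress block lies entirely in the flange; analyse as a rectangular beam of width b_f.
M_n = T(d − a/2) = 485550 × (510 − 8.065) = 243.71 × 10⁶ N·mm.
M_n = 243.71 kN·m.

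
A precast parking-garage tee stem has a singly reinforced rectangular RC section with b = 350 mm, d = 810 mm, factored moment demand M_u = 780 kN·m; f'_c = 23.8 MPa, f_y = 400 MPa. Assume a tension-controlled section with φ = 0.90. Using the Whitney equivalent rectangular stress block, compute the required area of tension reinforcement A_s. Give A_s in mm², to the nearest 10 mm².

M_n = M_u/φ = 780/0.90 = 866.667 kN·m.
With M_n = 0.85 f'_c a b (d − a/2), solve the quadratic for a:
a = d − √(d² − 2M_n/(0.85 f'_c b)) = 810 − √(810² − 2 × 866.667×10⁶/(0.85 × 23.8 × 350)) = 168.68 mm.
A_s = 0.85 f'_c a b / f_y = 0.85 × 23.8 × 168.68 × 350 / 400 = 2985.8 mm².

A_s ≈ 2990 mm²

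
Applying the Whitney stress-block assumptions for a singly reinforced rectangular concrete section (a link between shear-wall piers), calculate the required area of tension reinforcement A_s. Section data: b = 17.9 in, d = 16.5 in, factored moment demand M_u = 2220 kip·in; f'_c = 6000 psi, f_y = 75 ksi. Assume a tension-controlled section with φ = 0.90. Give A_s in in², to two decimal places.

A_s ≈ 2.10 in²

M_n = M_u/φ = 2220/0.90 = 2466.67 kip·in.
From M_n = 0.85 f'_c a b (d − a/2):
a = d − √(d² − 2M_n/(0.85 f'_c b)) = 16.5 − √(16.5² − 2 × 2466.67/(0.85 × 6 × 17.9)) = 1.728 in.
A_s = 0.85 f'_c a b / f_y = 0.85 × 6 × 1.728 × 17.9 / 75 = 2.103 in².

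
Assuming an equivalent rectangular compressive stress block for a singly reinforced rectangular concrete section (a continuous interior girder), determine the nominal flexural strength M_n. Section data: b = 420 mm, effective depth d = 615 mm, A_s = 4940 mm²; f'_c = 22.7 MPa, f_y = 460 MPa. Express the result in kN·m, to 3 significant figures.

M_n ≈ 1080 kN·m

T = A_s f_y = 4940 × 460 = 2272400 N = 2272.4 kN.
From C = T: a = T/(0.85 f'_c b) = 2272400/(0.85 × 22.7 × 420) = 280.41 mm.
M_n = T(d − a/2) = 2272.4 kN × (615 − 140.205) mm = 1078.92 kN·m.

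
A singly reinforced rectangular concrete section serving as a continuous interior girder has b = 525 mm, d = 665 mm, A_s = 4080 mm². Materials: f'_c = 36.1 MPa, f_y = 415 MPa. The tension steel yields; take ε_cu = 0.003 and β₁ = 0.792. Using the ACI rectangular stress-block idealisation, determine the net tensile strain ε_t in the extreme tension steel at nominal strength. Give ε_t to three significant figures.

ε_t ≈ 0.0120

a = A_s f_y/(0.85 f'_c b) = 105.10 mm.
β₁ = 0.792, so c = a/β₁ = 105.10/0.792 = 132.70 mm.
From the linear strain diagram with ε_cu = 0.003: ε_t = 0.003 (d − c)/c = 0.003 × (665 − 132.70)/132.70 = 0.0120.
Since ε_t ≥ 0.005, the section is tension-controlled.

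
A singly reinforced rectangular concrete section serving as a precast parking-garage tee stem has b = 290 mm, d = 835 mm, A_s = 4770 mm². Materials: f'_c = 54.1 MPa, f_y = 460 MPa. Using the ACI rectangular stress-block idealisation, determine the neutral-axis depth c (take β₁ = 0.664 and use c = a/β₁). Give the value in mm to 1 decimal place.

c ≈ 247.8 mm

T = A_s f_y = 4770 × 460 = 2194200 N = 2194.2 kN.
Setting C = 0.85 f'_c a b equal to T: a = 2194200/(0.85 × 54.1 × 290) = 164.536 mm.
With β₁ = 0.664, c = a/β₁ = 164.536/0.664 = 247.8 mm.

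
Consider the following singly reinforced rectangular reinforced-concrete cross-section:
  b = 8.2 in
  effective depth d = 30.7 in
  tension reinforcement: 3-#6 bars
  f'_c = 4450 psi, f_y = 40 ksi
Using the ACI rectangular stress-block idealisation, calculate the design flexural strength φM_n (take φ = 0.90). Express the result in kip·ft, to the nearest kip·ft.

φM_n ≈ 118 kip·ft

A_s = 3 × 0.44 = 1.32 in².
T = A_s f_y = 1.32 × 40 = 52.8 kips.
a = T/(0.85 f'_c b) = 52.8/(0.85 × 4.45 × 8.2) = 1.702 in.
M_n = T(d − a/2) = 52.8 × (30.7 − 0.851) = 1576.0 kip·in = 1576.0/12 = 131.33 kip·ft.
φM_n = 0.90 × 131.33 = 118.20 kip·ft.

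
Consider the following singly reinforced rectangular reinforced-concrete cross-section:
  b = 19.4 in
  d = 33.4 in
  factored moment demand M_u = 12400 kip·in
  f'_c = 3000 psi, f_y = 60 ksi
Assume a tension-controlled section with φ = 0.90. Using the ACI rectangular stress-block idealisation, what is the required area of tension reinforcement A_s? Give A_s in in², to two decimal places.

M_n = M_u/φ = 12400/0.90 = 13777.8 kip·in.
From M_n = 0.85 f'_c a b (d − a/2):
a = d − √(d² − 2M_n/(0.85 f'_c b)) = 33.4 − √(33.4² − 2 × 13777.8/(0.85 × 3 × 19.4)) = 9.766 in.
A_s = 0.85 f'_c a b / f_y = 0.85 × 3 × 9.766 × 19.4 / 60 = 8.052 in².

A_s ≈ 8.05 in²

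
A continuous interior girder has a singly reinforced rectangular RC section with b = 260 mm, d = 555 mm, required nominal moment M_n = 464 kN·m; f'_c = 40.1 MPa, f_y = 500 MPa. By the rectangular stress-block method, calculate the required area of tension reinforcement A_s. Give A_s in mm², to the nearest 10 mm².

A_s ≈ 1850 mm²

With M_n = 0.85 f'_c a b (d − a/2), solve the quadratic for a:
a = d − √(d² − 2M_n/(0.85 f'_c b)) = 555 − √(555² − 2 × 464×10⁶/(0.85 × 40.1 × 260)) = 104.10 mm.
A_s = 0.85 f'_c a b / f_y = 0.85 × 40.1 × 104.10 × 260 / 500 = 1845.1 mm².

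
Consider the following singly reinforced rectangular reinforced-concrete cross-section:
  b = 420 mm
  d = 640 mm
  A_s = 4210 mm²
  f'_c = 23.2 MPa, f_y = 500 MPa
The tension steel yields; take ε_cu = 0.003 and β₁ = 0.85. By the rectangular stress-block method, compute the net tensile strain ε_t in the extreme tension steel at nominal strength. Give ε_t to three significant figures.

a = A_s f_y/(0.85 f'_c b) = 254.15 mm.
β₁ = 0.85, so c = a/β₁ = 254.15/0.85 = 299.00 mm.
From the linear strain diagram with ε_cu = 0.003: ε_t = 0.003 (d − c)/c = 0.003 × (640 − 299.00)/299.00 = 0.00342.
ε_t < 0.004 — the section is over-reinforced for flexure under ACI limits.

ε_t ≈ 0.00342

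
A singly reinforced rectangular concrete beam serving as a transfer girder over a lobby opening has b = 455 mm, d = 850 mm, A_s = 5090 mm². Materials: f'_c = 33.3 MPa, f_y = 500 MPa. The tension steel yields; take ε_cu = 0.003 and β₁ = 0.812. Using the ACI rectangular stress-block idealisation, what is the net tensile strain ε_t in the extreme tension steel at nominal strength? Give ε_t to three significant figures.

a = A_s f_y/(0.85 f'_c b) = 197.61 mm.
β₁ = 0.812, so c = a/β₁ = 197.61/0.812 = 243.36 mm.
From the linear strain diagram with ε_cu = 0.003: ε_t = 0.003 (d − c)/c = 0.003 × (850 − 243.36)/243.36 = 0.00748.
Since ε_t ≥ 0.005, the section is tension-controlled.

ε_t ≈ 0.00748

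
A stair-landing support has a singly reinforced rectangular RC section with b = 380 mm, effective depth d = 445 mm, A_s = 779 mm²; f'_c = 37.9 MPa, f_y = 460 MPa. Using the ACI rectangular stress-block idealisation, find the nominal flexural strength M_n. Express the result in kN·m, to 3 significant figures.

T = A_s f_y = 779 × 460 = 358340 N = 358.34 kN.
From C = T: a = T/(0.85 f'_c b) = 358340/(0.85 × 37.9 × 380) = 29.27 mm.
M_n = T(d − a/2) = 358.34 kN × (445 − 14.635) mm = 154.22 kN·m.

M_n ≈ 154 kN·m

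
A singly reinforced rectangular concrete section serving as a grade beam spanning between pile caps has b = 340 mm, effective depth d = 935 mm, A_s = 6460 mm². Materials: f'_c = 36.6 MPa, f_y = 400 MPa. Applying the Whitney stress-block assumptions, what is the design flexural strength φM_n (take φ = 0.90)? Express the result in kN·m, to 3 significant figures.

T = A_s f_y = 6460 × 400 = 2584000 N = 2584 kN.
From C = T: a = T/(0.85 f'_c b) = 2584000/(0.85 × 36.6 × 340) = 244.29 mm.
M_n = T(d − a/2) = 2584 kN × (935 − 122.145) mm = 2100.42 kN·m.
φM_n = 0.90 × 2100.42 = 1890.38 kN·m.

φM_n ≈ 1890 kN·m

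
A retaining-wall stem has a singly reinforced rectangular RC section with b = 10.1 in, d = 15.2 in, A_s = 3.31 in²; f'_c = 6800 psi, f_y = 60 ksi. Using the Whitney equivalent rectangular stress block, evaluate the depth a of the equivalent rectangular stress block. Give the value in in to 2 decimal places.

T = A_s f_y = 3.31 × 60 = 198.6 kips.
a = T/(0.85 f'_c b) = 198.6/(0.85 × 6.8 × 10.1) = 3.40 in.

a ≈ 3.40 in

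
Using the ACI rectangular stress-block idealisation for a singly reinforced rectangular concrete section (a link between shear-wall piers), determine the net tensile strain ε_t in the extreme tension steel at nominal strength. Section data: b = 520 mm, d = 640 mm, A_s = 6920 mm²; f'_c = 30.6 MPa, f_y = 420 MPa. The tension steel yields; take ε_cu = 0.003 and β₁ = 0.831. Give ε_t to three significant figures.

a = A_s f_y/(0.85 f'_c b) = 214.89 mm.
β₁ = 0.831, so c = a/β₁ = 214.89/0.831 = 258.59 mm.
From the linear strain diagram with ε_cu = 0.003: ε_t = 0.003 (d − c)/c = 0.003 × (640 − 258.59)/258.59 = 0.00442.
ε_t is between 0.004 and 0.005 — transition zone.

ε_t ≈ 0.00442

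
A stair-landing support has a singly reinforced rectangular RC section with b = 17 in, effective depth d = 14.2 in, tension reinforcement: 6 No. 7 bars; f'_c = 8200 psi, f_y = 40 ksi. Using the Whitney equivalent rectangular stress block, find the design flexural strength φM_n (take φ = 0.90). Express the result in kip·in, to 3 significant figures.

φM_n ≈ 1760 kip·in

A_s = 6 × 0.6 = 3.6 in².
T = A_s f_y = 3.6 × 40 = 144 kips.
a = T/(0.85 f'_c b) = 144/(0.85 × 8.2 × 17) = 1.215 in.
M_n = T(d − a/2) = 144 × (14.2 − 0.6075) = 1957.3 kip·in.
φM_n = 0.90 × 1957.3 = 1761.6 kip·in.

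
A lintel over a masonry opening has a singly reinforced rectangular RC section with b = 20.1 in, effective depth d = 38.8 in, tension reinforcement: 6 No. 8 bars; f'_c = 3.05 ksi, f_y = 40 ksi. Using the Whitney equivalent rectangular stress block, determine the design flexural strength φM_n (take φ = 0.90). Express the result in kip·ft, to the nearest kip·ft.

φM_n ≈ 526 kip·ft

A_s = 6 × 0.79 = 4.74 in².
T = A_s f_y = 4.74 × 40 = 189.6 kips.
a = T/(0.85 f'_c b) = 189.6/(0.85 × 3.05 × 20.1) = 3.639 in.
M_n = T(d − a/2) = 189.6 × (38.8 − 1.8195) = 7011.5 kip·in = 7011.5/12 = 584.29 kip·ft.
φM_n = 0.90 × 584.29 = 525.86 kip·ft.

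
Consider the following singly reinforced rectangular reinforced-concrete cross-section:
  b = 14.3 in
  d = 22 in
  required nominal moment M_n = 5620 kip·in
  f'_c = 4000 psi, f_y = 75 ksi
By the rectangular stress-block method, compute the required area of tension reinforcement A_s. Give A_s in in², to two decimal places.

A_s ≈ 3.95 in²

From M_n = 0.85 f'_c a b (d − a/2):
a = d − √(d² − 2M_n/(0.85 f'_c b)) = 22 − √(22² − 2 × 5620/(0.85 × 4 × 14.3)) = 6.100 in.
A_s = 0.85 f'_c a b / f_y = 0.85 × 4 × 6.100 × 14.3 / 75 = 3.954 in².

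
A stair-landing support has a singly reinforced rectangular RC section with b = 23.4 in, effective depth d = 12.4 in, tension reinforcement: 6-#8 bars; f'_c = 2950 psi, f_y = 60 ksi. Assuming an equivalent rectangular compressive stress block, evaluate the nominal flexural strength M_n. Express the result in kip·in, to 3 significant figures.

A_s = 6 × 0.79 = 4.74 in².
T = A_s f_y = 4.74 × 60 = 284.4 kips.
a = T/(0.85 f'_c b) = 284.4/(0.85 × 2.95 × 23.4) = 4.847 in.
M_n = T(d − a/2) = 284.4 × (12.4 − 2.4235) = 2837.3 kip·in.

M_n ≈ 2840 kip·in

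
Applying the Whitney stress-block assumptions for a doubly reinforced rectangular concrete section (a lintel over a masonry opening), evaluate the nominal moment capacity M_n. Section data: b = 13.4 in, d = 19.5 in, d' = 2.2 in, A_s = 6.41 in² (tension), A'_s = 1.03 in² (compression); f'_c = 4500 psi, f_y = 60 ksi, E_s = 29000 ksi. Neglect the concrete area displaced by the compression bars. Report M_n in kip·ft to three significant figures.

Assume both steels yield.
a = (A_s − A'_s) f_y/(0.85 f'_c b) = (6.41 − 1.03) × 60/(0.85 × 4.5 × 13.4) = 6.298 in.
c = a/β₁ = 6.298/0.825 = 7.634 in; ε'_s = 0.003(c − d')/c = 0.0021 ≥ ε_y = 0.0021, so the compression steel yields.
M_n = (A_s − A'_s) f_y (d − a/2) + A'_s f_y (d − d') = 322.8 × (19.5 − 3.149) + 61.8 × (19.5 − 2.2) = 5278.1 + 1069.1 = 6347.2 kip·in = 6347.2/12 = 528.93 kip·ft.

M_n ≈ 529 kip·ft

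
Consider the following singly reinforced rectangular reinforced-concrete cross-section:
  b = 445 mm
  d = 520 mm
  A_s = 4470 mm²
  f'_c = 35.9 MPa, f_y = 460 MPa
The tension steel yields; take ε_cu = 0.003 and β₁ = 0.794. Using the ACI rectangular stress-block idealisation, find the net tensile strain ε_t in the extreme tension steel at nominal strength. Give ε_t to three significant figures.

ε_t ≈ 0.00518

a = A_s f_y/(0.85 f'_c b) = 151.42 mm.
β₁ = 0.794, so c = a/β₁ = 151.42/0.794 = 190.71 mm.
From the linear strain diagram with ε_cu = 0.003: ε_t = 0.003 (d − c)/c = 0.003 × (520 − 190.71)/190.71 = 0.00518.
Since ε_t ≥ 0.005, the section is tension-controlled.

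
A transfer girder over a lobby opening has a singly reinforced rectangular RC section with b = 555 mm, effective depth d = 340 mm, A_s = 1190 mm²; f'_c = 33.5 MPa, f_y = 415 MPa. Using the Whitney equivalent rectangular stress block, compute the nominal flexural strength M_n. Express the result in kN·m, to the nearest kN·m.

T = A_s f_y = 1190 × 415 = 493850 N = 493.85 kN.
From C = T: a = T/(0.85 f'_c b) = 493850/(0.85 × 33.5 × 555) = 31.25 mm.
M_n = T(d − a/2) = 493.85 kN × (340 − 15.625) mm = 160.19 kN·m.

M_n ≈ 160 kN·m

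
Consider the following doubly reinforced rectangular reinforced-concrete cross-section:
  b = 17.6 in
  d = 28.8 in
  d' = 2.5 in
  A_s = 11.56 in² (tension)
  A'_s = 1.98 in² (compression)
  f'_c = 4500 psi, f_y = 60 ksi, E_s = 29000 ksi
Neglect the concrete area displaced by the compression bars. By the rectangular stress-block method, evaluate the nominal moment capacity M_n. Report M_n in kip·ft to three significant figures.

M_n ≈ 1440 kip·ft

Assume both steels yield.
a = (A_s − A'_s) f_y/(0.85 f'_c b) = (11.56 − 1.98) × 60/(0.85 × 4.5 × 17.6) = 8.538 in.
c = a/β₁ = 8.538/0.825 = 10.349 in; ε'_s = 0.003(c − d')/c = 0.0023 ≥ ε_y = 0.0021, so the compression steel yields.
M_n = (A_s − A'_s) f_y (d − a/2) + A'_s f_y (d − d') = 574.8 × (28.8 − 4.269) + 118.8 × (28.8 − 2.5) = 14100.4 + 3124.4 = 17224.8 kip·in = 17224.8/12 = 1435.40 kip·ft.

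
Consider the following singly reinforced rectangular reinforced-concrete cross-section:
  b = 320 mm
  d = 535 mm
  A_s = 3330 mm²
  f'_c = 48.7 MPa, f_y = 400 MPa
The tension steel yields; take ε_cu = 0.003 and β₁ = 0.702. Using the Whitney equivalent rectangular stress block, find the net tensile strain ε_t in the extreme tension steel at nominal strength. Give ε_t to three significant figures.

a = A_s f_y/(0.85 f'_c b) = 100.56 mm.
β₁ = 0.702, so c = a/β₁ = 100.56/0.702 = 143.25 mm.
From the linear strain diagram with ε_cu = 0.003: ε_t = 0.003 (d − c)/c = 0.003 × (535 − 143.25)/143.25 = 0.00820.
Since ε_t ≥ 0.005, the section is tension-controlled.

ε_t ≈ 0.00820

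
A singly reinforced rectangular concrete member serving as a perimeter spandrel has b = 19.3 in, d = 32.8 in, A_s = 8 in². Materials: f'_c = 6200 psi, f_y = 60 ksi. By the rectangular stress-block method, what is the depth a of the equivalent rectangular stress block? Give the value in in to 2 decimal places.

a ≈ 4.72 in

T = A_s f_y = 8 × 60 = 480 kips.
a = T/(0.85 f'_c b) = 480/(0.85 × 6.2 × 19.3) = 4.72 in.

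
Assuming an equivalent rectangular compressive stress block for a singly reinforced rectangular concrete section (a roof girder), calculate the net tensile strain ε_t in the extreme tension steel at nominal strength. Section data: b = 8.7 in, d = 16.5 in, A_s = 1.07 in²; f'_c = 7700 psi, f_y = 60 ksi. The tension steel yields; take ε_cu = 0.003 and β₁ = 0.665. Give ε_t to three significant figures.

ε_t ≈ 0.0262

a = A_s f_y/(0.85 f'_c b) = 1.127 in.
β₁ = 0.665, so c = a/β₁ = 1.127/0.665 = 1.695 in.
From the linear strain diagram with ε_cu = 0.003: ε_t = 0.003 (d − c)/c = 0.003 × (16.5 − 1.695)/1.695 = 0.0262.
Since ε_t ≥ 0.005, the section is tension-controlled.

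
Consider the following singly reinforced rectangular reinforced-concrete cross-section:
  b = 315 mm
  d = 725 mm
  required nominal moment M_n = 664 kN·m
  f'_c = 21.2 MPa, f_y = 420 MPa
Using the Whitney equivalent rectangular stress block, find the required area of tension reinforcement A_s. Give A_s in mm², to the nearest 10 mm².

A_s ≈ 2500 mm²

With M_n = 0.85 f'_c a b (d − a/2), solve the quadratic for a:
a = d − √(d² − 2M_n/(0.85 f'_c b)) = 725 − √(725² − 2 × 664×10⁶/(0.85 × 21.2 × 315)) = 184.94 mm.
A_s = 0.85 f'_c a b / f_y = 0.85 × 21.2 × 184.94 × 315 / 420 = 2499.5 mm².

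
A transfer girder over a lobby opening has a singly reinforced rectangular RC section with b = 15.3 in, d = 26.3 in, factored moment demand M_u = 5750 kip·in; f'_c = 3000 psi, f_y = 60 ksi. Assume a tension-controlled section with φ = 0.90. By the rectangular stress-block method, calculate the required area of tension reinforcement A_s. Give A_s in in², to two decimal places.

M_n = M_u/φ = 5750/0.90 = 6388.89 kip·in.
From M_n = 0.85 f'_c a b (d − a/2):
a = d − √(d² − 2M_n/(0.85 f'_c b)) = 26.3 − √(26.3² − 2 × 6388.89/(0.85 × 3 × 15.3)) = 7.216 in.
A_s = 0.85 f'_c a b / f_y = 0.85 × 3 × 7.216 × 15.3 / 60 = 4.692 in².

A_s ≈ 4.69 in²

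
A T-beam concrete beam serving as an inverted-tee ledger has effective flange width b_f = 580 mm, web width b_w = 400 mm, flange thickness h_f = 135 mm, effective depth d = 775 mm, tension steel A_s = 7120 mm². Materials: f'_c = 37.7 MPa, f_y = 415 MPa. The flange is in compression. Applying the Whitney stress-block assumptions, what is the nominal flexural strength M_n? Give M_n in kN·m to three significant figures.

Tension: T = A_s f_y = 7120 × 415 = 2954800 N.
Try a within the flange: a = T/(0.85 f'_c b_f) = 2954800/(0.85 × 37.7 × 580) = 158.98 mm.
a = 158.98 > h_f = 135 mm: the block extends into the web. Split into flange-overhang and web parts.
C_f = 0.85 f'_c (b_f − b_w) h_f = 0.85 × 37.7 × (580 − 400) × 135 = 778694 N.
Remaining web compression depth: a_w = (T − C_f)/(0.85 f'_c b_w) = (2954800 − 778694)/(0.85 × 37.7 × 400) = 169.77 mm.
M_n = C_f(d − h_f/2) + (T − C_f)(d − a_w/2) = 778694 × (775 − 67.5) + 2176106 × (775 − 84.885) = 550.93 + 1501.76 = 2052.69 × 10⁶ N·mm.
M_n = 2052.69 kN·m.

M_n ≈ 2050 kN·m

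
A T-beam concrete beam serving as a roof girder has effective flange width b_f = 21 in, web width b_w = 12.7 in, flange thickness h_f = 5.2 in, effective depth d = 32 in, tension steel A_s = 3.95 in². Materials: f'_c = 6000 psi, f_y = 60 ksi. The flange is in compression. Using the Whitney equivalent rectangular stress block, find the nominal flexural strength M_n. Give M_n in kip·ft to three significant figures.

Tension: T = A_s f_y = 3.95 × 60 = 237 kips.
Try a within the flange: a = T/(0.85 f'_c b_f) = 237/(0.85 × 6 × 21) = 2.213 in.
Since a = 2.213 ≤ h_f = 5.2 in, the stress block lies entirely in the flange; analyse as a rectangular beam of width b_f.
M_n = T(d − a/2) = 237 × (32 − 1.1065) = 7321.8 kip·in.
M_n = 7321.8/12 = 610.15 kip·ft.

M_n ≈ 610 kip·ft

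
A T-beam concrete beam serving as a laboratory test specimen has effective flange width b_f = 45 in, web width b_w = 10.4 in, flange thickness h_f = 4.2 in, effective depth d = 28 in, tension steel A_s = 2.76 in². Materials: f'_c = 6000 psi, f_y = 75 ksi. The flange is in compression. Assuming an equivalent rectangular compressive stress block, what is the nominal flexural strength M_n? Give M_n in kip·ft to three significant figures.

M_n ≈ 475 kip·ft

Tension: T = A_s f_y = 2.76 × 75 = 207 kips.
Try a within the flange: a = T/(0.85 f'_c b_f) = 207/(0.85 × 6 × 45) = 0.902 in.
Since a = 0.902 ≤ h_f = 4.2 in, the stress block lies entirely in the flange; analyse as a rectangular beam of width b_f.
M_n = T(d − a/2) = 207 × (28 − 0.451) = 5702.6 kip·in.
M_n = 5702.6/12 = 475.22 kip·ft.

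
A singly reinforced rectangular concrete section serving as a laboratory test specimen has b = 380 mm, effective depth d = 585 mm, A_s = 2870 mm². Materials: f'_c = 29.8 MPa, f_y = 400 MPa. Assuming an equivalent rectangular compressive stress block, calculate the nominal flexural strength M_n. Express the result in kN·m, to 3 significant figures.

T = A_s f_y = 2870 × 400 = 1148000 N = 1148 kN.
From C = T: a = T/(0.85 f'_c b) = 1148000/(0.85 × 29.8 × 380) = 119.27 mm.
M_n = T(d − a/2) = 1148 kN × (585 − 59.635) mm = 603.12 kN·m.

M_n ≈ 603 kN·m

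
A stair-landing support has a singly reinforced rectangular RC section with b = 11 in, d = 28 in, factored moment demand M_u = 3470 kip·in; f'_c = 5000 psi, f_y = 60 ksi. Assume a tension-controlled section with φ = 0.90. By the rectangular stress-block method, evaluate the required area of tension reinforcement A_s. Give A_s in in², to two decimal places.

M_n = M_u/φ = 3470/0.90 = 3855.56 kip·in.
From M_n = 0.85 f'_c a b (d − a/2):
a = d − √(d² − 2M_n/(0.85 f'_c b)) = 28 − √(28² − 2 × 3855.56/(0.85 × 5 × 11)) = 3.119 in.
A_s = 0.85 f'_c a b / f_y = 0.85 × 5 × 3.119 × 11 / 60 = 2.430 in².

A_s ≈ 2.43 in²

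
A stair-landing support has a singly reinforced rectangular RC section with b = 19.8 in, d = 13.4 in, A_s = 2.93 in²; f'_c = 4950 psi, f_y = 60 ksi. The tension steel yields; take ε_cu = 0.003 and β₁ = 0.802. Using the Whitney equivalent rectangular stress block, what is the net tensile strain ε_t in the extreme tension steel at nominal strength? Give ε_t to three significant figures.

ε_t ≈ 0.0123

a = A_s f_y/(0.85 f'_c b) = 2.110 in.
β₁ = 0.802, so c = a/β₁ = 2.110/0.802 = 2.631 in.
From the linear strain diagram with ε_cu = 0.003: ε_t = 0.003 (d − c)/c = 0.003 × (13.4 − 2.631)/2.631 = 0.0123.
Since ε_t ≥ 0.005, the section is tension-controlled.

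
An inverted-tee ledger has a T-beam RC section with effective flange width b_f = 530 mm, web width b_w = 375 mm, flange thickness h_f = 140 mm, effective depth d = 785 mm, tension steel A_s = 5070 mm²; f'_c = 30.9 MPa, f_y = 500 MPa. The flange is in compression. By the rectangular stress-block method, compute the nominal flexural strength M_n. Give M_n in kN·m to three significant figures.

M_n ≈ 1750 kN·m

Tension: T = A_s f_y = 5070 × 500 = 2535000 N.
Try a within the flange: a = T/(0.85 f'_c b_f) = 2535000/(0.85 × 30.9 × 530) = 182.11 mm.
a = 182.11 > h_f = 140 mm: the block extends into the web. Split into flange-overhang and web parts.
C_f = 0.85 f'_c (b_f − b_w) h_f = 0.85 × 30.9 × (530 − 375) × 140 = 569951 N.
Remaining web compression depth: a_w = (T − C_f)/(0.85 f'_c b_w) = (2535000 − 569951)/(0.85 × 30.9 × 375) = 199.51 mm.
M_n = C_f(d − h_f/2) + (T − C_f)(d − a_w/2) = 569951 × (785 − 70) + 1965049 × (785 − 99.755) = 407.51 + 1346.54 = 1754.05 × 10⁶ N·mm.
M_n = 1754.05 kN·m.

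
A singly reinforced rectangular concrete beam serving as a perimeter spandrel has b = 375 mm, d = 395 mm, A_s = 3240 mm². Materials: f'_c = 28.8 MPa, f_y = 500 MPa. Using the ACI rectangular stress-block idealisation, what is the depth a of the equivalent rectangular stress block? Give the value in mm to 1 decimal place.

a ≈ 176.5 mm

T = A_s f_y = 3240 × 500 = 1620000 N = 1620 kN.
Setting C = 0.85 f'_c a b equal to T: a = 1620000/(0.85 × 28.8 × 375) = 176.5 mm.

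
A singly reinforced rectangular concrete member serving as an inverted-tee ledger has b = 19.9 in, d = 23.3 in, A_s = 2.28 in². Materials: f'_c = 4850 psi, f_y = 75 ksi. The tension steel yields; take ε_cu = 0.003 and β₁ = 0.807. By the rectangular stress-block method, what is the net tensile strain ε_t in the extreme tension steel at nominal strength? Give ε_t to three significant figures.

a = A_s f_y/(0.85 f'_c b) = 2.084 in.
β₁ = 0.807, so c = a/β₁ = 2.084/0.807 = 2.582 in.
From the linear strain diagram with ε_cu = 0.003: ε_t = 0.003 (d − c)/c = 0.003 × (23.3 − 2.582)/2.582 = 0.0241.
Since ε_t ≥ 0.005, the section is tension-controlled.

ε_t ≈ 0.0241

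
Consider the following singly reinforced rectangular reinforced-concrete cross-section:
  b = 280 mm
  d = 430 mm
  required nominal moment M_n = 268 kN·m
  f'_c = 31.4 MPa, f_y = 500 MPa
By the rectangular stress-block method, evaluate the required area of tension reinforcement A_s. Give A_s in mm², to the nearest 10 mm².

With M_n = 0.85 f'_c a b (d − a/2), solve the quadratic for a:
a = d − √(d² − 2M_n/(0.85 f'_c b)) = 430 − √(430² − 2 × 268×10⁶/(0.85 × 31.4 × 280)) = 93.58 mm.
A_s = 0.85 f'_c a b / f_y = 0.85 × 31.4 × 93.58 × 280 / 500 = 1398.7 mm².

A_s ≈ 1400 mm²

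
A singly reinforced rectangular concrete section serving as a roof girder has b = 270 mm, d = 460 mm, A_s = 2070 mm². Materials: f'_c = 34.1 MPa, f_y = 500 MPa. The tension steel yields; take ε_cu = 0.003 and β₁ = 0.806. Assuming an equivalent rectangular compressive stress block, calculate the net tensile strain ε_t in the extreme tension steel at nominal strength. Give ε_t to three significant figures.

ε_t ≈ 0.00541

a = A_s f_y/(0.85 f'_c b) = 132.25 mm.
β₁ = 0.806, so c = a/β₁ = 132.25/0.806 = 164.08 mm.
From the linear strain diagram with ε_cu = 0.003: ε_t = 0.003 (d − c)/c = 0.003 × (460 − 164.08)/164.08 = 0.00541.
Since ε_t ≥ 0.005, the section is tension-controlled.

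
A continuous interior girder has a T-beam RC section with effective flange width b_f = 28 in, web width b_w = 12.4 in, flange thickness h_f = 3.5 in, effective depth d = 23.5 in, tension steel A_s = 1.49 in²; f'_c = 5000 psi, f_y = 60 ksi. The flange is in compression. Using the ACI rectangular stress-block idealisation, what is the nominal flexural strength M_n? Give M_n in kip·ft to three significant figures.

Tension: T = A_s f_y = 1.49 × 60 = 89.4 kips.
Try a within the flange: a = T/(0.85 f'_c b_f) = 89.4/(0.85 × 5 × 28) = 0.751 in.
Since a = 0.751 ≤ h_f = 3.5 in, the stress block lies entirely in the flange; analyse as a rectangular beam of width b_f.
M_n = T(d − a/2) = 89.4 × (23.5 − 0.3755) = 2067.3 kip·in.
M_n = 2067.3/12 = 172.28 kip·ft.

M_n ≈ 172 kip·ft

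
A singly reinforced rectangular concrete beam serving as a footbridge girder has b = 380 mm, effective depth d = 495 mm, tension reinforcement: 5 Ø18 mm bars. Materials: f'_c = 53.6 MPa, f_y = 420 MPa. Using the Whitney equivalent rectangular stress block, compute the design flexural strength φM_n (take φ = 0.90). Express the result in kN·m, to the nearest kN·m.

φM_n ≈ 230 kN·m

A_s = 5 × 254 = 1270 mm².
T = A_s f_y = 1270 × 420 = 533400 N = 533.4 kN.
From C = T: a = T/(0.85 f'_c b) = 533400/(0.85 × 53.6 × 380) = 30.81 mm.
M_n = T(d − a/2) = 533.4 kN × (495 − 15.405) mm = 255.82 kN·m.
φM_n = 0.90 × 255.82 = 230.24 kN·m.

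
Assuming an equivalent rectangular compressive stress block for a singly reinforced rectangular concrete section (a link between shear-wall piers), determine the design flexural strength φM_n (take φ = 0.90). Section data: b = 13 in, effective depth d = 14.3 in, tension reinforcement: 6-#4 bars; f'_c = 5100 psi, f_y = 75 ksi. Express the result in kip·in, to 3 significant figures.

φM_n ≈ 1090 kip·in

A_s = 6 × 0.2 = 1.2 in².
T = A_s f_y = 1.2 × 75 = 90 kips.
a = T/(0.85 f'_c b) = 90/(0.85 × 5.1 × 13) = 1.597 in.
M_n = T(d − a/2) = 90 × (14.3 − 0.7985) = 1215.1 kip·in.
φM_n = 0.90 × 1215.1 = 1093.6 kip·in.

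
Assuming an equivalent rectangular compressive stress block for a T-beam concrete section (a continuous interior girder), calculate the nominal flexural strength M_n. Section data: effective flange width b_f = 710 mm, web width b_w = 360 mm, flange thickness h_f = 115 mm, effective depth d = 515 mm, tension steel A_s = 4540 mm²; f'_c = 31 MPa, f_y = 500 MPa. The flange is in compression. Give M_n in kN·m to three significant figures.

M_n ≈ 1030 kN·m

Tension: T = A_s f_y = 4540 × 500 = 2270000 N.
Try a within the flange: a = T/(0.85 f'_c b_f) = 2270000/(0.85 × 31 × 710) = 121.34 mm.
a = 121.34 > h_f = 115 mm: the block extends into the web. Split into flange-overhang and web parts.
C_f = 0.85 f'_c (b_f − b_w) h_f = 0.85 × 31 × (710 − 360) × 115 = 1060588 N.
Remaining web compression depth: a_w = (T − C_f)/(0.85 f'_c b_w) = (2270000 − 1060588)/(0.85 × 31 × 360) = 127.49 mm.
M_n = C_f(d − h_f/2) + (T − C_f)(d − a_w/2) = 1060588 × (515 − 57.5) + 1209412 × (515 − 63.745) = 485.22 + 545.75 = 1030.97 × 10⁶ N·mm.
M_n = 1030.97 kN·m.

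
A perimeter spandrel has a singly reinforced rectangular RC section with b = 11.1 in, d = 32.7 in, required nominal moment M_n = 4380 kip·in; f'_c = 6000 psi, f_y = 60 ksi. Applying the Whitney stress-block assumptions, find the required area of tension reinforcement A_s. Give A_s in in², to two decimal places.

From M_n = 0.85 f'_c a b (d − a/2):
a = d − √(d² − 2M_n/(0.85 f'_c b)) = 32.7 − √(32.7² − 2 × 4380/(0.85 × 6 × 11.1)) = 2.459 in.
A_s = 0.85 f'_c a b / f_y = 0.85 × 6 × 2.459 × 11.1 / 60 = 2.320 in².

A_s ≈ 2.32 in²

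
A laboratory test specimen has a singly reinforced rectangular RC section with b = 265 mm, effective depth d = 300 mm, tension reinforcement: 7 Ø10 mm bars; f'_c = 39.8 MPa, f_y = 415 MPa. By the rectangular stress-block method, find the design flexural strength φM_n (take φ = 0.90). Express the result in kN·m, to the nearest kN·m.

φM_n ≈ 59 kN·m

A_s = 7 × 78.5 = 549.5 mm².
T = A_s f_y = 549.5 × 415 = 228042.5 N = 228.0425 kN.
From C = T: a = T/(0.85 f'_c b) = 228042.5/(0.85 × 39.8 × 265) = 25.44 mm.
M_n = T(d − a/2) = 228.0425 kN × (300 − 12.72) mm = 65.51 kN·m.
φM_n = 0.90 × 65.51 = 58.96 kN·m.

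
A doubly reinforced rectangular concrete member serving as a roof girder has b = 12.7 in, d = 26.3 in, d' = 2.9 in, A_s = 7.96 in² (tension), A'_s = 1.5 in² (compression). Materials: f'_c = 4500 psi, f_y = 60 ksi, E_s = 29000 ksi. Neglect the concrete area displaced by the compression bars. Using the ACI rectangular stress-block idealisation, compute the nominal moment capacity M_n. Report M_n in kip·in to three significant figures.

Assume both steels yield.
a = (A_s − A'_s) f_y/(0.85 f'_c b) = (7.96 − 1.5) × 60/(0.85 × 4.5 × 12.7) = 7.979 in.
c = a/β₁ = 7.979/0.825 = 9.672 in; ε'_s = 0.003(c − d')/c = 0.0021 ≥ ε_y = 0.0021, so the compression steel yields.
M_n = (A_s − A'_s) f_y (d − a/2) + A'_s f_y (d − d') = 387.6 × (26.3 − 3.9895) + 90 × (26.3 − 2.9) = 8647.5 + 2106.0 = 10753.5 kip·in.

M_n ≈ 10800 kip·in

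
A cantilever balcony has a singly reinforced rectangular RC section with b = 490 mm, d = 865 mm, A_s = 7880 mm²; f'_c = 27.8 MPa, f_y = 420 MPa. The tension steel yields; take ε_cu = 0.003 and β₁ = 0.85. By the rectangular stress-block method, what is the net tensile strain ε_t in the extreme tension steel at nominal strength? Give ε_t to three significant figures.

ε_t ≈ 0.00472

a = A_s f_y/(0.85 f'_c b) = 285.84 mm.
β₁ = 0.85, so c = a/β₁ = 285.84/0.85 = 336.28 mm.
From the linear strain diagram with ε_cu = 0.003: ε_t = 0.003 (d − c)/c = 0.003 × (865 − 336.28)/336.28 = 0.00472.
ε_t is between 0.004 and 0.005 — transition zone.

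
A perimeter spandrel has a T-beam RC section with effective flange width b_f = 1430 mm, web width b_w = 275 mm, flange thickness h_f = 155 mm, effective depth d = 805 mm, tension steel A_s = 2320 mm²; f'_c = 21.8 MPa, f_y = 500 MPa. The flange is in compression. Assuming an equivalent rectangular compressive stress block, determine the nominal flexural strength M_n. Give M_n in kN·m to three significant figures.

M_n ≈ 908 kN·m

Tension: T = A_s f_y = 2320 × 500 = 1160000 N.
Try a within the flange: a = T/(0.85 f'_c b_f) = 1160000/(0.85 × 21.8 × 1430) = 43.78 mm.
Since a = 43.78 ≤ h_f = 155 mm, the stress block lies entirely in the flange; analyse as a rectangular beam of width b_f.
M_n = T(d − a/2) = 1160000 × (805 − 21.89) = 908.41 × 10⁶ N·mm.
M_n = 908.41 kN·m.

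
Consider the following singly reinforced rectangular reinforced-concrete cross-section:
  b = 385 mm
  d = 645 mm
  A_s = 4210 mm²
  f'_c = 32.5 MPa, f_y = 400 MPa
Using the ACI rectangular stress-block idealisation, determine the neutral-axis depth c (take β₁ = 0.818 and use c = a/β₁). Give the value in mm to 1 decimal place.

T = A_s f_y = 4210 × 400 = 1684000 N = 1684 kN.
Setting C = 0.85 f'_c a b equal to T: a = 1684000/(0.85 × 32.5 × 385) = 158.336 mm.
With β₁ = 0.818, c = a/β₁ = 158.336/0.818 = 193.6 mm.

c ≈ 193.6 mm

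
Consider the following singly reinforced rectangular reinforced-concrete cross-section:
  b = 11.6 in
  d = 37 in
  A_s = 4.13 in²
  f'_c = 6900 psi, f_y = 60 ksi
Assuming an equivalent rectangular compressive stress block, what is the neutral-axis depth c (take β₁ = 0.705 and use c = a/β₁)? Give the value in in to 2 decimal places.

T = A_s f_y = 4.13 × 60 = 247.8 kips.
a = T/(0.85 f'_c b) = 247.8/(0.85 × 6.9 × 11.6) = 3.6423 in.
With β₁ = 0.705, c = a/β₁ = 3.6423/0.705 = 5.17 in.

c ≈ 5.17 in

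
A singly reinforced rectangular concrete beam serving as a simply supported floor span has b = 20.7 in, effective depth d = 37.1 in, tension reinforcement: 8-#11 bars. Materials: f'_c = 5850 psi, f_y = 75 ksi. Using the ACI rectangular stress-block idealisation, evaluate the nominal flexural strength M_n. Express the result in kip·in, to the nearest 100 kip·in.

A_s = 8 × 1.56 = 12.48 in².
T = A_s f_y = 12.48 × 75 = 936 kips.
a = T/(0.85 f'_c b) = 936/(0.85 × 5.85 × 20.7) = 9.093 in.
M_n = T(d − a/2) = 936 × (37.1 − 4.5465) = 30470.1 kip·in.

M_n ≈ 30500 kip·in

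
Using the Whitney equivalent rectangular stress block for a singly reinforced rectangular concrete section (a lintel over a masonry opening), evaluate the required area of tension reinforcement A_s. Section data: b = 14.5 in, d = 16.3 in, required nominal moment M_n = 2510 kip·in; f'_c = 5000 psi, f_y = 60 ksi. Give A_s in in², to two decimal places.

A_s ≈ 2.80 in²

From M_n = 0.85 f'_c a b (d − a/2):
a = d − √(d² − 2M_n/(0.85 f'_c b)) = 16.3 − √(16.3² − 2 × 2510/(0.85 × 5 × 14.5)) = 2.727 in.
A_s = 0.85 f'_c a b / f_y = 0.85 × 5 × 2.727 × 14.5 / 60 = 2.801 in².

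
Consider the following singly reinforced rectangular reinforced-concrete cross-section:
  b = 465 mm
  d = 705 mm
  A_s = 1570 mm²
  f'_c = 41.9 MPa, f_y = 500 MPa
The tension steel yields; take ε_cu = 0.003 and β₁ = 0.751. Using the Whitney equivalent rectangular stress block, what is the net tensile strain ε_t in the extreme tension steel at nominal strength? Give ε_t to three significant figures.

a = A_s f_y/(0.85 f'_c b) = 47.40 mm.
β₁ = 0.751, so c = a/β₁ = 47.40/0.751 = 63.12 mm.
From the linear strain diagram with ε_cu = 0.003: ε_t = 0.003 (d − c)/c = 0.003 × (705 − 63.12)/63.12 = 0.0305.
Since ε_t ≥ 0.005, the section is tension-controlled.

ε_t ≈ 0.0305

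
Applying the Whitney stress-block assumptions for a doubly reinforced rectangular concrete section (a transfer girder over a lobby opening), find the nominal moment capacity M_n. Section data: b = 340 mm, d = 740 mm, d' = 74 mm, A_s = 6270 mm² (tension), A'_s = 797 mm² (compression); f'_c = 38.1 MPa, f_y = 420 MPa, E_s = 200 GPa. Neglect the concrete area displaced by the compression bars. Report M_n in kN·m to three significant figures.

Assume both tension and compression steel yield.
Net tension couple steel: A_s − A'_s = 5473 mm².
a = (A_s − A'_s) f_y / (0.85 f'_c b) = 2298660/(0.85 × 38.1 × 340) = 208.76 mm.
c = a/β₁ = 208.76/0.778 = 268.33 mm; ε'_s = 0.003(c − d')/c = 0.0022 ≥ f_y/E_s = 0.0021, so compression steel does yield.
M_n = (A_s − A'_s) f_y (d − a/2) + A'_s f_y (d − d') = [2298660 × (740 − 104.38) + 334740 × (740 − 74)] × 10⁻⁶ = 1461.07 + 222.94 = 1684.01 kN·m.

M_n ≈ 1680 kN·m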